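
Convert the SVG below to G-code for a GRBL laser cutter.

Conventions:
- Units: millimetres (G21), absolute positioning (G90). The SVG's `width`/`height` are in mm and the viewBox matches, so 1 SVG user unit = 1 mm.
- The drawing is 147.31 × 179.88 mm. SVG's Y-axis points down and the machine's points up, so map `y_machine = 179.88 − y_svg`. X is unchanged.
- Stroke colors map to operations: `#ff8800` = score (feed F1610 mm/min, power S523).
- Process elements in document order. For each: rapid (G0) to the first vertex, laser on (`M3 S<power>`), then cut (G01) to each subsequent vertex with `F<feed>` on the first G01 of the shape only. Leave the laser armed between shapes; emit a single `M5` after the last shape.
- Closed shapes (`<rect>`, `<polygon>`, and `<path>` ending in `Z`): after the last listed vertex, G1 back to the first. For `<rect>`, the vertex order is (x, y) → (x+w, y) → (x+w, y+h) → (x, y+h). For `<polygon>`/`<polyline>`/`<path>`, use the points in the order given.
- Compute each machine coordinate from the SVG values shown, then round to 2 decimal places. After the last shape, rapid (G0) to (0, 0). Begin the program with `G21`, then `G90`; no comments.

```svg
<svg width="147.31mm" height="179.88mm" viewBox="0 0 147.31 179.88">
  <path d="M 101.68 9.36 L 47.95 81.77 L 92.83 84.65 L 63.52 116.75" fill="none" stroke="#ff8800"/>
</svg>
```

viewBox `0 0 147.31 179.88` with mm width/height → 1 unit = 1 mm. Flip: y_m = 179.88 − y_svg.

**Shape 1** — `<path>` open polyline, stroke `#ff8800` → score (S523, F1610). Machine vertices: (101.68,170.52) → (47.95,98.11) → (92.83,95.23) → (63.52,63.13). Open path.

G21
G90
G0 X101.68 Y170.52
M3 S523
G01 X47.95 Y98.11 F1610
G01 X92.83 Y95.23
G01 X63.52 Y63.13
M5
G0 X0.00 Y0.00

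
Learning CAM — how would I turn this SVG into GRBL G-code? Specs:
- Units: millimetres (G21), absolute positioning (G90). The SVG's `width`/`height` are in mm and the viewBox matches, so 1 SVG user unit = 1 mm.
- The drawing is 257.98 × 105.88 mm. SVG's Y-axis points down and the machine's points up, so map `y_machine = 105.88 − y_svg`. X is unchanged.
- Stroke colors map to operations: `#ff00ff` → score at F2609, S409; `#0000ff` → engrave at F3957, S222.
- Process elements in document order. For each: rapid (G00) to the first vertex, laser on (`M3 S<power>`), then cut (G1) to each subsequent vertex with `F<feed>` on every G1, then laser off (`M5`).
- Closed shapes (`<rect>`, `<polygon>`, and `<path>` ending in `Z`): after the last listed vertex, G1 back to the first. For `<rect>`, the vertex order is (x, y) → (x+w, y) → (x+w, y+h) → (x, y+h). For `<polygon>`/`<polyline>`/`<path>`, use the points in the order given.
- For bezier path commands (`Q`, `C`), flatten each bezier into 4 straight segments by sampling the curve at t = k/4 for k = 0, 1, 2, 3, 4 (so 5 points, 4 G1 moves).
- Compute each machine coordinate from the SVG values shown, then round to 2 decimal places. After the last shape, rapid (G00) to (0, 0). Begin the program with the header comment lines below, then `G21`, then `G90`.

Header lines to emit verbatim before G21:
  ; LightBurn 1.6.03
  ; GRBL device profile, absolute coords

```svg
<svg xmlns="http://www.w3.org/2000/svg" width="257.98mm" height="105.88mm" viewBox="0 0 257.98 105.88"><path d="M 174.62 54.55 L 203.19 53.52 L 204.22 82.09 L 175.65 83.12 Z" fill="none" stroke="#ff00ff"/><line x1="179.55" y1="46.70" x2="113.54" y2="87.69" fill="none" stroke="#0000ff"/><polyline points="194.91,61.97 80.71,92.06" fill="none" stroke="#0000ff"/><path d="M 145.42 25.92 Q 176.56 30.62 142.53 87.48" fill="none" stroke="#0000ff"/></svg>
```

1 u = 1 mm; y_m = 105.88 − y.

[1] `<path>` regular polygon, #ff00ff→score S409 F2609: (174.62,51.33) → (203.19,52.36) → (204.22,23.79) → (175.65,22.76) → (174.62,51.33) (closed)

[2] `<line>` line segment, #0000ff→engrave S222 F3957: (179.55,59.18) → (113.54,18.19)

[3] `<polyline>` line segment, #0000ff→engrave S222 F3957: (194.91,43.91) → (80.71,13.82)

[4] `<path>` quadratic bezier, #0000ff→engrave S222 F3957: (145.42,79.96) → (156.92,74.35) → (160.27,62.22) → (155.47,43.57) → (142.53,18.40)

; LightBurn 1.6.03
; GRBL device profile, absolute coords
G21
G90
G00 X174.62 Y51.33
M3 S409
G1 X203.19 Y52.36 F2609
G1 X204.22 Y23.79 F2609
G1 X175.65 Y22.76 F2609
G1 X174.62 Y51.33 F2609
M5
G00 X179.55 Y59.18
M3 S222
G1 X113.54 Y18.19 F3957
M5
G00 X194.91 Y43.91
M3 S222
G1 X80.71 Y13.82 F3957
M5
G00 X145.42 Y79.96
M3 S222
G1 X156.92 Y74.35 F3957
G1 X160.27 Y62.22 F3957
G1 X155.47 Y43.57 F3957
G1 X142.53 Y18.40 F3957
M5
G00 X0.00 Y0.00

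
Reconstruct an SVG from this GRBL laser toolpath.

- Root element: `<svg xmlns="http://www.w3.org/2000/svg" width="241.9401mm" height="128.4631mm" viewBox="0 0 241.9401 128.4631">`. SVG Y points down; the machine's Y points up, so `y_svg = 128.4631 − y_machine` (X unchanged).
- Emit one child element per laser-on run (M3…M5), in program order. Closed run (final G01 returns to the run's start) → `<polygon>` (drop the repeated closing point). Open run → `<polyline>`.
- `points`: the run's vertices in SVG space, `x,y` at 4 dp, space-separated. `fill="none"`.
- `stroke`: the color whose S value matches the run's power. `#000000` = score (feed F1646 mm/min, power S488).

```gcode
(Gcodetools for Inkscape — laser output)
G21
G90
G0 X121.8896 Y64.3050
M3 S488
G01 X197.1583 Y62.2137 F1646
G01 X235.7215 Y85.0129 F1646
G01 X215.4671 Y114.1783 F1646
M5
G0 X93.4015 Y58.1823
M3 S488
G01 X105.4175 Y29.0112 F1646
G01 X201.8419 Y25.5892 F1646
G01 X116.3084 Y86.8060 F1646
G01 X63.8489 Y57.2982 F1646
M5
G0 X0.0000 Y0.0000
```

Each laser-on run becomes one SVG element. Flip Y back into SVG space with y_svg = 128.4631 − y_machine. Every run uses S488, so all elements get stroke `#000000` (score).

Run 1: The run is open, so emit a `<polyline>` with points (Y-flipped): 121.8896,64.1581 197.1583,66.2494 235.7215,43.4502 215.4671,14.2848.

Run 2: The run is open, so emit a `<polyline>` with points (Y-flipped): 93.4015,70.2808 105.4175,99.4519 201.8419,102.8739 116.3084,41.6571 63.8489,71.1649.

<svg xmlns="http://www.w3.org/2000/svg" width="241.9401mm" height="128.4631mm" viewBox="0 0 241.9401 128.4631">
  <polyline points="121.8896,64.1581 197.1583,66.2494 235.7215,43.4502 215.4671,14.2848" fill="none" stroke="#000000"/>
  <polyline points="93.4015,70.2808 105.4175,99.4519 201.8419,102.8739 116.3084,41.6571 63.8489,71.1649" fill="none" stroke="#000000"/>
</svg>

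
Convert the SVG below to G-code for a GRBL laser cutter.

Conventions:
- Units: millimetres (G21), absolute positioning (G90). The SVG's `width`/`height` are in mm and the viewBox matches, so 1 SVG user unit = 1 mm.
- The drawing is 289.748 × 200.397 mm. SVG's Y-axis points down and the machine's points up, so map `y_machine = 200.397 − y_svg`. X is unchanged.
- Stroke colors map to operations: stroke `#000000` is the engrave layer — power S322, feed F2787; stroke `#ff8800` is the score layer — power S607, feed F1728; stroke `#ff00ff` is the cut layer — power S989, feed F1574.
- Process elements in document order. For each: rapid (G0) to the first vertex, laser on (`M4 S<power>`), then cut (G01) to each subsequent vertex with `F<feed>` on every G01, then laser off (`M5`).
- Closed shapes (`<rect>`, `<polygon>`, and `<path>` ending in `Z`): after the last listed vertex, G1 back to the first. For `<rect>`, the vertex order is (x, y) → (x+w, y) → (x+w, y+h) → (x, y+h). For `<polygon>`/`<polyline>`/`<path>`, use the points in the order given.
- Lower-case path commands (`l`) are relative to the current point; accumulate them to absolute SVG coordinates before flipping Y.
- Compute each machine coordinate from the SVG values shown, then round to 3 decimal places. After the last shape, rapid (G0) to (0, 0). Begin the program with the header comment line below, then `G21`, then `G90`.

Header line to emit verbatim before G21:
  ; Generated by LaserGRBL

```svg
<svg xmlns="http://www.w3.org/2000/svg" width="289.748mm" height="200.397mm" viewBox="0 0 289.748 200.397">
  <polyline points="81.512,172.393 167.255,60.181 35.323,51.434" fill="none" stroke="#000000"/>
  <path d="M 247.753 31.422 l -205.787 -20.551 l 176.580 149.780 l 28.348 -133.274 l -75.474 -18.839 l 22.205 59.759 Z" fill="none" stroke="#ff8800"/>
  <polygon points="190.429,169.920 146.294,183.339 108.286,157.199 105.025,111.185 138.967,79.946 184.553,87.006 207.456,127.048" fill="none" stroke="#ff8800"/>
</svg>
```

; Generated by LaserGRBL
G21
G90
G0 X81.512 Y28.004
M4 S322
G01 X167.255 Y140.216 F2787
G01 X35.323 Y148.963 F2787
M5
G0 X247.753 Y168.975
M4 S607
G01 X41.966 Y189.526 F1728
G01 X218.546 Y39.746 F1728
G01 X246.894 Y173.020 F1728
G01 X171.420 Y191.859 F1728
G01 X193.625 Y132.100 F1728
G01 X247.753 Y168.975 F1728
M5
G0 X190.429 Y30.477
M4 S607
G01 X146.294 Y17.058 F1728
G01 X108.286 Y43.198 F1728
G01 X105.025 Y89.212 F1728
G01 X138.967 Y120.451 F1728
G01 X184.553 Y113.391 F1728
G01 X207.456 Y73.349 F1728
G01 X190.429 Y30.477 F1728
M5
G0 X0.000 Y0.000

1 u = 1 mm; y_m = 200.397 − y.

[1] `<polyline>` open polyline, #000000→engrave S322 F2787: (81.512,28.004) → (167.255,140.216) → (35.323,148.963)

[2] `<path>` closed polygon, #ff8800→score S607 F1728: (247.753,168.975) → (41.966,189.526) → (218.546,39.746) → (246.894,173.020) → (171.420,191.859) → (193.625,132.100) → (247.753,168.975) (closed)

[3] `<polygon>` regular polygon, #ff8800→score S607 F1728: (190.429,30.477) → (146.294,17.058) → (108.286,43.198) → (105.025,89.212) → (138.967,120.451) → (184.553,113.391) → (207.456,73.349) → (190.429,30.477) (closed)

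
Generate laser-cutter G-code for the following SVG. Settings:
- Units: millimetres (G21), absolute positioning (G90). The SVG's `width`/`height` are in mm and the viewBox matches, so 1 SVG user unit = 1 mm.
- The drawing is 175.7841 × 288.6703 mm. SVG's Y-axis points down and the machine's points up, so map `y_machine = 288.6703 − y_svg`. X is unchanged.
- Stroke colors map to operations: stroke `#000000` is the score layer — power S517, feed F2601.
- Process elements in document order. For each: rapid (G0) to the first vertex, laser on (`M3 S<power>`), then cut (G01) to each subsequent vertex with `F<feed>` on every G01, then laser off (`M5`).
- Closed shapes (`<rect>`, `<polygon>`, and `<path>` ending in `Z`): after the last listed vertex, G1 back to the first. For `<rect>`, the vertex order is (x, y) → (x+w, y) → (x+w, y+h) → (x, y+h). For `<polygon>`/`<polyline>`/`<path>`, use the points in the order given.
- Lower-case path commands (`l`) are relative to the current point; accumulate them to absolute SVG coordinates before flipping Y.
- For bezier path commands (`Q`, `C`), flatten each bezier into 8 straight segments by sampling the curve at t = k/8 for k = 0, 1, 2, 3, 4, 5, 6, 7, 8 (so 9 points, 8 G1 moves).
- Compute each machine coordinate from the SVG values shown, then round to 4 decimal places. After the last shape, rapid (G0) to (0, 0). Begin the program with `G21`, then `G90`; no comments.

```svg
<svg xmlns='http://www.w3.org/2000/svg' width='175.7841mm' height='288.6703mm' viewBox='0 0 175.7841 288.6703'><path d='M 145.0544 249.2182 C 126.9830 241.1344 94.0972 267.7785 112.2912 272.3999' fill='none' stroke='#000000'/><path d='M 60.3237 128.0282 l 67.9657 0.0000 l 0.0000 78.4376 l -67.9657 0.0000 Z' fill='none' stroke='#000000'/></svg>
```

Since the viewBox matches the mm dimensions, user units are millimetres directly. The only transform is the Y-flip y_m = 288.6703 − y_svg.

Shape 1 is a cubic bezier drawn with `<path>`. Its stroke #000000 means score at S517, F2601. After flipping Y the toolpath is (145.0544,39.4521) → (137.7119,40.9665) → (129.7527,39.8902) → (121.9491,36.8882) → (115.0733,32.6257) → (109.8974,27.7676) → (107.1936,22.9790) → (107.7341,18.9249) → (112.2912,16.2704).

Shape 2 is a rectangle drawn with `<path>`. Its stroke #000000 means score at S517, F2601. After flipping Y the toolpath is (60.3237,160.6421) → (128.2894,160.6421) → (128.2894,82.2045) → (60.3237,82.2045) → (60.3237,160.6421), returning to the start.

G21
G90
G0 X145.0544 Y39.4521
M3 S517
G01 X137.7119 Y40.9665 F2601
G01 X129.7527 Y39.8902 F2601
G01 X121.9491 Y36.8882 F2601
G01 X115.0733 Y32.6257 F2601
G01 X109.8974 Y27.7676 F2601
G01 X107.1936 Y22.9790 F2601
G01 X107.7341 Y18.9249 F2601
G01 X112.2912 Y16.2704 F2601
M5
G0 X60.3237 Y160.6421
M3 S517
G01 X128.2894 Y160.6421 F2601
G01 X128.2894 Y82.2045 F2601
G01 X60.3237 Y82.2045 F2601
G01 X60.3237 Y160.6421 F2601
M5
G0 X0.0000 Y0.0000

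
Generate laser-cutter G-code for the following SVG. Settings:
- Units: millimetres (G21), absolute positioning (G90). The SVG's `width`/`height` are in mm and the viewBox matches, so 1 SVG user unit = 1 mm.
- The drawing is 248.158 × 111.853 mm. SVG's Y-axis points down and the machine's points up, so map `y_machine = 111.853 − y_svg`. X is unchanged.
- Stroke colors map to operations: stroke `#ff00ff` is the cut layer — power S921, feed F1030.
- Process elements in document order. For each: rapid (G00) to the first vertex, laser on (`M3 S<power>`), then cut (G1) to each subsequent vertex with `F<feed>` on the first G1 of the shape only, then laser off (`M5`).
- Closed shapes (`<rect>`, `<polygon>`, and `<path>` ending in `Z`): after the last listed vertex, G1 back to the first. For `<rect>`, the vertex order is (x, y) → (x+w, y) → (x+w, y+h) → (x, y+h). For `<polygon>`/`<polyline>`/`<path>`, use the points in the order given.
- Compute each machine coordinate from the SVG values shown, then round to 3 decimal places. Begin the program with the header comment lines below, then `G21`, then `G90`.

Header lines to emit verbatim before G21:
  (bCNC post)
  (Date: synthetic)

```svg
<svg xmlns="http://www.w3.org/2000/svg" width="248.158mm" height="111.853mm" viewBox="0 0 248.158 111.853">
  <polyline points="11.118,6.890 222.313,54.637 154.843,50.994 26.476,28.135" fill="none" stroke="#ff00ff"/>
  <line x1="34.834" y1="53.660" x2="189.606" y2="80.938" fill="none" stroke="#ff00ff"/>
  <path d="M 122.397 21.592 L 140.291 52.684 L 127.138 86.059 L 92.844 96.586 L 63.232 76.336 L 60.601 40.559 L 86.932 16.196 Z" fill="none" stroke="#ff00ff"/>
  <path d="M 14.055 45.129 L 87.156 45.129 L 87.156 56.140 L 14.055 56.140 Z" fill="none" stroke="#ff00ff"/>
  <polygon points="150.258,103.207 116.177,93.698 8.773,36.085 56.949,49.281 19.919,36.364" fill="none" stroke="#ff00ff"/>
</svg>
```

(bCNC post)
(Date: synthetic)
G21
G90
G00 X11.118 Y104.963
M3 S921
G1 X222.313 Y57.216 F1030
G1 X154.843 Y60.859
G1 X26.476 Y83.718
M5
G00 X34.834 Y58.193
M3 S921
G1 X189.606 Y30.915 F1030
M5
G00 X122.397 Y90.261
M3 S921
G1 X140.291 Y59.169 F1030
G1 X127.138 Y25.794
G1 X92.844 Y15.267
G1 X63.232 Y35.517
G1 X60.601 Y71.294
G1 X86.932 Y95.657
G1 X122.397 Y90.261
M5
G00 X14.055 Y66.724
M3 S921
G1 X87.156 Y66.724 F1030
G1 X87.156 Y55.713
G1 X14.055 Y55.713
G1 X14.055 Y66.724
M5
G00 X150.258 Y8.646
M3 S921
G1 X116.177 Y18.155 F1030
G1 X8.773 Y75.768
G1 X56.949 Y62.572
G1 X19.919 Y75.489
G1 X150.258 Y8.646
M5

Since the viewBox matches the mm dimensions, user units are millimetres directly. The only transform is the Y-flip y_m = 111.853 − y_svg.

Shape 1 is a open polyline drawn with `<polyline>`. Its stroke #ff00ff means cut at S921, F1030. After flipping Y the toolpath is (11.118,104.963) → (222.313,57.216) → (154.843,60.859) → (26.476,83.718).

Shape 2 is a line segment drawn with `<line>`. Its stroke #ff00ff means cut at S921, F1030. After flipping Y the toolpath is (34.834,58.193) → (189.606,30.915).

Shape 3 is a regular polygon drawn with `<path>`. Its stroke #ff00ff means cut at S921, F1030. After flipping Y the toolpath is (122.397,90.261) → (140.291,59.169) → (127.138,25.794) → (92.844,15.267) → (63.232,35.517) → (60.601,71.294) → (86.932,95.657) → (122.397,90.261), returning to the start.

Shape 4 is a rectangle drawn with `<path>`. Its stroke #ff00ff means cut at S921, F1030. After flipping Y the toolpath is (14.055,66.724) → (87.156,66.724) → (87.156,55.713) → (14.055,55.713) → (14.055,66.724), returning to the start.

Shape 5 is a closed polygon drawn with `<polygon>`. Its stroke #ff00ff means cut at S921, F1030. After flipping Y the toolpath is (150.258,8.646) → (116.177,18.155) → (8.773,75.768) → (56.949,62.572) → (19.919,75.489) → (150.258,8.646), returning to the start.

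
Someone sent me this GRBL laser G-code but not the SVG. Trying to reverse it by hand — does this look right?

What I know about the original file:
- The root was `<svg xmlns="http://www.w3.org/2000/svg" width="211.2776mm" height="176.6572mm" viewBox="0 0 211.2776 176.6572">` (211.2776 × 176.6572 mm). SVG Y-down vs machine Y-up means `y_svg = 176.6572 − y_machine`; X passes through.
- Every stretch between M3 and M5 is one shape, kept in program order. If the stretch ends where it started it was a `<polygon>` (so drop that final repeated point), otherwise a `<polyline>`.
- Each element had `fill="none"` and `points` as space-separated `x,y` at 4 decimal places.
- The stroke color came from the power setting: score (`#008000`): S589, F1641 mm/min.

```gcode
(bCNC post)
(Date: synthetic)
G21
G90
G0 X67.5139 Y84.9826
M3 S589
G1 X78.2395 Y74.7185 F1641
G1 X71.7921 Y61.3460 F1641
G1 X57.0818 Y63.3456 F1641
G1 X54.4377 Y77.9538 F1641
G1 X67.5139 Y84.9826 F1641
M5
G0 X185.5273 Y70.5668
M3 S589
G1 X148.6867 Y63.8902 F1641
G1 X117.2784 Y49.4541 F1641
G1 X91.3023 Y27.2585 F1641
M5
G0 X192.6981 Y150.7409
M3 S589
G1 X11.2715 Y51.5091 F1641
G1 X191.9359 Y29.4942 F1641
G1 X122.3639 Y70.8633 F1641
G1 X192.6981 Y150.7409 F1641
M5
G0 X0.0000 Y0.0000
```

<svg xmlns="http://www.w3.org/2000/svg" width="211.2776mm" height="176.6572mm" viewBox="0 0 211.2776 176.6572">
  <polygon points="67.5139,91.6746 78.2395,101.9387 71.7921,115.3112 57.0818,113.3116 54.4377,98.7034" fill="none" stroke="#008000"/>
  <polyline points="185.5273,106.0904 148.6867,112.7670 117.2784,127.2031 91.3023,149.3987" fill="none" stroke="#008000"/>
  <polygon points="192.6981,25.9163 11.2715,125.1481 191.9359,147.1630 122.3639,105.7939" fill="none" stroke="#008000"/>
</svg>

y_svg = 176.6572 − y_m. Every run uses S589, so all elements get stroke `#008000` (score).

[1] closed run; points: 67.5139,91.6746 78.2395,101.9387 71.7921,115.3112 57.0818,113.3116 54.4377,98.7034

[2] open run; points: 185.5273,106.0904 148.6867,112.7670 117.2784,127.2031 91.3023,149.3987

[3] closed run; points: 192.6981,25.9163 11.2715,125.1481 191.9359,147.1630 122.3639,105.7939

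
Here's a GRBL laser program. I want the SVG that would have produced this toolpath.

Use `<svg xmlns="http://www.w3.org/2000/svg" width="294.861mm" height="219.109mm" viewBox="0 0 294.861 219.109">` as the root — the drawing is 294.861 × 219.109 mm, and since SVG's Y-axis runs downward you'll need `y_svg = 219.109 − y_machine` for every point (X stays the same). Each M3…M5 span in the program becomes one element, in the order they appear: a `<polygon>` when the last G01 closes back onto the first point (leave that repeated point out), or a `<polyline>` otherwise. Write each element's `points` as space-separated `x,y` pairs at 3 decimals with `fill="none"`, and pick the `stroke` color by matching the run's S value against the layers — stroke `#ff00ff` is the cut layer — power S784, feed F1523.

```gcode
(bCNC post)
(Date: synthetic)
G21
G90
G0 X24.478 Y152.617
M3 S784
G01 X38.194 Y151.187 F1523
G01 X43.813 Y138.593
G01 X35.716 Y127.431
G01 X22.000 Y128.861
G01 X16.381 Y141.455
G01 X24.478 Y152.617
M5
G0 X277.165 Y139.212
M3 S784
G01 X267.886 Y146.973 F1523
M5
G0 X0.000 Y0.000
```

y_svg = 219.109 − y_m. Every run uses S784, so all elements get stroke `#ff00ff` (cut).

[1] closed run; points: 24.478,66.492 38.194,67.922 43.813,80.516 35.716,91.678 22.000,90.248 16.381,77.654

[2] open run; points: 277.165,79.897 267.886,72.136

<svg xmlns="http://www.w3.org/2000/svg" width="294.861mm" height="219.109mm" viewBox="0 0 294.861 219.109">
  <polygon points="24.478,66.492 38.194,67.922 43.813,80.516 35.716,91.678 22.000,90.248 16.381,77.654" fill="none" stroke="#ff00ff"/>
  <polyline points="277.165,79.897 267.886,72.136" fill="none" stroke="#ff00ff"/>
</svg>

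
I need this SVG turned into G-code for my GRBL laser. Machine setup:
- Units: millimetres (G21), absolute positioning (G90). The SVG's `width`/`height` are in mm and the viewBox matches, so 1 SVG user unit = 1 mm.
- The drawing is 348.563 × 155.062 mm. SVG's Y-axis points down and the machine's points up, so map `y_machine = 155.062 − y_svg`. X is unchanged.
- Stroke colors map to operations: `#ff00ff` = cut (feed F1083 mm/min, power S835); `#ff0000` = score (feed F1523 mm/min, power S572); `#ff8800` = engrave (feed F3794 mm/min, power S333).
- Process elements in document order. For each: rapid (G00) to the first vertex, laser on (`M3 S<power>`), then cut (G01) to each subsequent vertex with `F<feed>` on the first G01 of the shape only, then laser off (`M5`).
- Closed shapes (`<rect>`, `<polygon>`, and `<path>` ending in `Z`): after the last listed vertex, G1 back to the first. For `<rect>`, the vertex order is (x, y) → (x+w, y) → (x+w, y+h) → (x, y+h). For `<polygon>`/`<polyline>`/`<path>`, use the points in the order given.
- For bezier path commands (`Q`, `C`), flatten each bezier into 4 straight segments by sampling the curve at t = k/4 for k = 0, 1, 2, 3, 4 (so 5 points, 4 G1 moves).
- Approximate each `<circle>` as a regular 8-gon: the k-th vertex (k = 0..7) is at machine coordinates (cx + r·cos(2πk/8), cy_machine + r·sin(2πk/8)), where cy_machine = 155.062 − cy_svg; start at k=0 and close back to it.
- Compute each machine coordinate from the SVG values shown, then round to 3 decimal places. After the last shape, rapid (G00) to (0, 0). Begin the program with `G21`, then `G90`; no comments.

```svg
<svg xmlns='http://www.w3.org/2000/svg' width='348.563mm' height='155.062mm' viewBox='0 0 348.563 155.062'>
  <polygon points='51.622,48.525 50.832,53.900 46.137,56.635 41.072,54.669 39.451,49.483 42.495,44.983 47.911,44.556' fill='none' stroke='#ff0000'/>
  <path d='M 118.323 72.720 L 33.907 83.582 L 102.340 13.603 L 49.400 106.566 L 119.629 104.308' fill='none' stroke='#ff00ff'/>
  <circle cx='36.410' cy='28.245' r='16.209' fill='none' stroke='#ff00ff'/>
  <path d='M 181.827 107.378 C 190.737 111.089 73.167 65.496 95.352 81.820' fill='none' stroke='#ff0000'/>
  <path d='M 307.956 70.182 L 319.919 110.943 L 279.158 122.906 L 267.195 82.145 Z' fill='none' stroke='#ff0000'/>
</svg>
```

G21
G90
G00 X51.622 Y106.537
M3 S572
G01 X50.832 Y101.162 F1523
G01 X46.137 Y98.427
G01 X41.072 Y100.393
G01 X39.451 Y105.579
G01 X42.495 Y110.079
G01 X47.911 Y110.506
G01 X51.622 Y106.537
M5
G00 X118.323 Y82.342
M3 S835
G01 X33.907 Y71.480 F1083
G01 X102.340 Y141.459
G01 X49.400 Y48.496
G01 X119.629 Y50.754
M5
G00 X52.619 Y126.817
M3 S835
G01 X47.871 Y138.278 F1083
G01 X36.410 Y143.026
G01 X24.949 Y138.278
G01 X20.201 Y126.817
G01 X24.949 Y115.356
G01 X36.410 Y110.608
G01 X47.871 Y115.356
G01 X52.619 Y126.817
M5
G00 X181.827 Y47.684
M3 S572
G01 X168.954 Y52.407 F1523
G01 X133.611 Y65.193
G01 X100.757 Y75.613
G01 X95.352 Y73.242
M5
G00 X307.956 Y84.880
M3 S572
G01 X319.919 Y44.119 F1523
G01 X279.158 Y32.156
G01 X267.195 Y72.917
G01 X307.956 Y84.880
M5
G00 X0.000 Y0.000

Since the viewBox matches the mm dimensions, user units are millimetres directly. The only transform is the Y-flip y_m = 155.062 − y_svg.

Shape 1 is a regular polygon drawn with `<polygon>`. Its stroke #ff0000 means score at S572, F1523. After flipping Y the toolpath is (51.622,106.537) → (50.832,101.162) → (46.137,98.427) → (41.072,100.393) → (39.451,105.579) → (42.495,110.079) → (47.911,110.506) → (51.622,106.537), returning to the start.

Shape 2 is a open polyline drawn with `<path>`. Its stroke #ff00ff means cut at S835, F1083. After flipping Y the toolpath is (118.323,82.342) → (33.907,71.480) → (102.340,141.459) → (49.400,48.496) → (119.629,50.754).

Shape 3 is a circle drawn with `<circle>`. Its stroke #ff00ff means cut at S835, F1083. After flipping Y the toolpath is (52.619,126.817) → (47.871,138.278) → (36.410,143.026) → (24.949,138.278) → (20.201,126.817) → (24.949,115.356) → (36.410,110.608) → (47.871,115.356) → (52.619,126.817), returning to the start.

Shape 4 is a cubic bezier drawn with `<path>`. Its stroke #ff0000 means score at S572, F1523. After flipping Y the toolpath is (181.827,47.684) → (168.954,52.407) → (133.611,65.193) → (100.757,75.613) → (95.352,73.242).

Shape 5 is a regular polygon drawn with `<path>`. Its stroke #ff0000 means score at S572, F1523. After flipping Y the toolpath is (307.956,84.880) → (319.919,44.119) → (279.158,32.156) → (267.195,72.917) → (307.956,84.880), returning to the start.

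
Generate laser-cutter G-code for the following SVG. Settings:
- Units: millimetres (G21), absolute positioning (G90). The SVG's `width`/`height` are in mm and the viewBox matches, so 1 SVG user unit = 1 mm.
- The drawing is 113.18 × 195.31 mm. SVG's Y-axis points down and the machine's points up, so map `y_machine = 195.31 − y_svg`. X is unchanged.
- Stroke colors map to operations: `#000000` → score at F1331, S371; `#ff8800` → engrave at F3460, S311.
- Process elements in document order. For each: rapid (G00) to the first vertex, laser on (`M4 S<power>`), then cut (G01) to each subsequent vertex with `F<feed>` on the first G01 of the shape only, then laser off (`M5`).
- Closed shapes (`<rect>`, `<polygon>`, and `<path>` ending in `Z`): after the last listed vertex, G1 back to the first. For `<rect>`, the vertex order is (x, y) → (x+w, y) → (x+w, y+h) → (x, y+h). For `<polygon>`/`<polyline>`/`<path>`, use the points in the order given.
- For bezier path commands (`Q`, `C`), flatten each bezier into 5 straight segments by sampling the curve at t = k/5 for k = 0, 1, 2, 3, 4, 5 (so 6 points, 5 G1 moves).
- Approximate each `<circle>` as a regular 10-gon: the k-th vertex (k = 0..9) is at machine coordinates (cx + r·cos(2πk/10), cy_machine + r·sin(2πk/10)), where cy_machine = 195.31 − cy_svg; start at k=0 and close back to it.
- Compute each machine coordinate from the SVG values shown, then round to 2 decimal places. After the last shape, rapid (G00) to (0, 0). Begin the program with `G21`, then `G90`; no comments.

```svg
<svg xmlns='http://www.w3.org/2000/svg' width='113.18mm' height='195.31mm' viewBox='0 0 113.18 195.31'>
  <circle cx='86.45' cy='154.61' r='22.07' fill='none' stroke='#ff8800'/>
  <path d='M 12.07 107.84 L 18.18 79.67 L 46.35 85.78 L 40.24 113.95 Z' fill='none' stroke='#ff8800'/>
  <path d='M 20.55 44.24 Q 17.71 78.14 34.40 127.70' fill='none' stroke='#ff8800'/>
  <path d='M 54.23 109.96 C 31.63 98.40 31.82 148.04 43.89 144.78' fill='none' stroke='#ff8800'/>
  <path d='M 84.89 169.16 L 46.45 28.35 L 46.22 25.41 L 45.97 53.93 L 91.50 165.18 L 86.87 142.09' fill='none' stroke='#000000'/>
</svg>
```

viewBox `0 0 113.18 195.31` with mm width/height → 1 unit = 1 mm. Flip: y_m = 195.31 − y_svg.

**Shape 1** — `<circle>` circle, stroke `#ff8800` → engrave (S311, F3460). Machine vertices: (108.52,40.70) → (104.31,53.67) → (93.27,61.69) → (79.63,61.69) → (68.59,53.67) → (64.38,40.70) → (68.59,27.73) → (79.63,19.71) → (93.27,19.71) → (104.31,27.73) → (108.52,40.70). Closed: final G1 returns to the first vertex.

**Shape 2** — `<path>` regular polygon, stroke `#ff8800` → engrave (S311, F3460). Machine vertices: (12.07,87.47) → (18.18,115.64) → (46.35,109.53) → (40.24,81.36) → (12.07,87.47). Closed: final G1 returns to the first vertex.

**Shape 3** — `<path>` quadratic bezier, stroke `#ff8800` → engrave (S311, F3460). Control points (SVG): P0=(20.55,44.24), P1=(17.71,78.14), P2=(34.40,127.70); sampled at t=k/5. Machine vertices: (20.55,151.07) → (20.20,136.88) → (21.40,121.44) → (24.17,104.75) → (28.51,86.81) → (34.40,67.61). Open path.

**Shape 4** — `<path>` cubic bezier, stroke `#ff8800` → engrave (S311, F3460). Control points (SVG): P0=(54.23,109.96), P1=(31.63,98.40), P2=(31.82,148.04), P3=(43.89,144.78); sampled at t=k/5. Machine vertices: (54.23,85.35) → (43.32,85.85) → (37.35,77.15) → (35.81,64.71) → (38.16,54.01) → (43.89,50.53). Open path.

**Shape 5** — `<path>` open polyline, stroke `#000000` → score (S371, F1331). Machine vertices: (84.89,26.15) → (46.45,166.96) → (46.22,169.90) → (45.97,141.38) → (91.50,30.13) → (86.87,53.22). Open path.

G21
G90
G00 X108.52 Y40.70
M4 S311
G01 X104.31 Y53.67 F3460
G01 X93.27 Y61.69
G01 X79.63 Y61.69
G01 X68.59 Y53.67
G01 X64.38 Y40.70
G01 X68.59 Y27.73
G01 X79.63 Y19.71
G01 X93.27 Y19.71
G01 X104.31 Y27.73
G01 X108.52 Y40.70
M5
G00 X12.07 Y87.47
M4 S311
G01 X18.18 Y115.64 F3460
G01 X46.35 Y109.53
G01 X40.24 Y81.36
G01 X12.07 Y87.47
M5
G00 X20.55 Y151.07
M4 S311
G01 X20.20 Y136.88 F3460
G01 X21.40 Y121.44
G01 X24.17 Y104.75
G01 X28.51 Y86.81
G01 X34.40 Y67.61
M5
G00 X54.23 Y85.35
M4 S311
G01 X43.32 Y85.85 F3460
G01 X37.35 Y77.15
G01 X35.81 Y64.71
G01 X38.16 Y54.01
G01 X43.89 Y50.53
M5
G00 X84.89 Y26.15
M4 S371
G01 X46.45 Y166.96 F1331
G01 X46.22 Y169.90
G01 X45.97 Y141.38
G01 X91.50 Y30.13
G01 X86.87 Y53.22
M5
G00 X0.00 Y0.00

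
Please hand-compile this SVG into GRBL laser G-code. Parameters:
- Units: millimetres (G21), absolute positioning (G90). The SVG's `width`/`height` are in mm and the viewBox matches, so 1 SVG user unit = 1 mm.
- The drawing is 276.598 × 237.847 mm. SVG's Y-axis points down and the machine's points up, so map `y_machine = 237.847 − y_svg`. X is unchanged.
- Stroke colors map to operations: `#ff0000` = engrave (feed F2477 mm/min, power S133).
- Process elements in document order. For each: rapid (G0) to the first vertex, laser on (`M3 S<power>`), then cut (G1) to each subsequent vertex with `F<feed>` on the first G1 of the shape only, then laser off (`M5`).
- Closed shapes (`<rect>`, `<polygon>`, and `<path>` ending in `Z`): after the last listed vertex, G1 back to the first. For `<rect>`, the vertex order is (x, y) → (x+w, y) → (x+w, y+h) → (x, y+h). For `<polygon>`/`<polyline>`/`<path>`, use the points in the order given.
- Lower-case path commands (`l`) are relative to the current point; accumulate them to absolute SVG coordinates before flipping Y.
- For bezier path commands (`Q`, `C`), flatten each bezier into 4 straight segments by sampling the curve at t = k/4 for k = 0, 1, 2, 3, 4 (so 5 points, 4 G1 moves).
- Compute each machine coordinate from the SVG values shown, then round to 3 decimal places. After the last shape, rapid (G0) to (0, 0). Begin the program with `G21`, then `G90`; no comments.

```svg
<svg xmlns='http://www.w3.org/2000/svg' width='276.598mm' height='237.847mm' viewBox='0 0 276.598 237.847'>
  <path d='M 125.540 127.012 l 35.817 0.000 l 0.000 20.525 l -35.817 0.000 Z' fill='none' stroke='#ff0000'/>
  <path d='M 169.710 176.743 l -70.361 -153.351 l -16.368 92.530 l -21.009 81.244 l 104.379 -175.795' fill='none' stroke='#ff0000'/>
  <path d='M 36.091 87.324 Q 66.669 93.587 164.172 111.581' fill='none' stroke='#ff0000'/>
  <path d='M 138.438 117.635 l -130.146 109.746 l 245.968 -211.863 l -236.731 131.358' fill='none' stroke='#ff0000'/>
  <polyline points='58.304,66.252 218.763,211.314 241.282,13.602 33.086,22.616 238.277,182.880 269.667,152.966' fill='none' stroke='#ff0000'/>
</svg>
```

G21
G90
G0 X125.540 Y110.835
M3 S133
G1 X161.357 Y110.835 F2477
G1 X161.357 Y90.310
G1 X125.540 Y90.310
G1 X125.540 Y110.835
M5
G0 X169.710 Y61.104
M3 S133
G1 X99.349 Y214.455 F2477
G1 X82.981 Y121.925
G1 X61.972 Y40.681
G1 X166.351 Y216.476
M5
G0 X36.091 Y150.523
M3 S133
G1 X55.563 Y146.658 F2477
G1 X83.400 Y141.327
G1 X119.603 Y134.530
G1 X164.172 Y126.266
M5
G0 X138.438 Y120.212
M3 S133
G1 X8.292 Y10.466 F2477
G1 X254.260 Y222.329
G1 X17.529 Y90.971
M5
G0 X58.304 Y171.595
M3 S133
G1 X218.763 Y26.533 F2477
G1 X241.282 Y224.245
G1 X33.086 Y215.231
G1 X238.277 Y54.967
G1 X269.667 Y84.881
M5
G0 X0.000 Y0.000

Since the viewBox matches the mm dimensions, user units are millimetres directly. The only transform is the Y-flip y_m = 237.847 − y_svg.

Shape 1 is a rectangle drawn with `<path>`. Its stroke #ff0000 means engrave at S133, F2477. After flipping Y the toolpath is (125.540,110.835) → (161.357,110.835) → (161.357,90.310) → (125.540,90.310) → (125.540,110.835), returning to the start.

Shape 2 is a open polyline drawn with `<path>`. Its stroke #ff0000 means engrave at S133, F2477. After flipping Y the toolpath is (169.710,61.104) → (99.349,214.455) → (82.981,121.925) → (61.972,40.681) → (166.351,216.476).

Shape 3 is a quadratic bezier drawn with `<path>`. Its stroke #ff0000 means engrave at S133, F2477. After flipping Y the toolpath is (36.091,150.523) → (55.563,146.658) → (83.400,141.327) → (119.603,134.530) → (164.172,126.266).

Shape 4 is a open polyline drawn with `<path>`. Its stroke #ff0000 means engrave at S133, F2477. After flipping Y the toolpath is (138.438,120.212) → (8.292,10.466) → (254.260,222.329) → (17.529,90.971).

Shape 5 is a open polyline drawn with `<polyline>`. Its stroke #ff0000 means engrave at S133, F2477. After flipping Y the toolpath is (58.304,171.595) → (218.763,26.533) → (241.282,224.245) → (33.086,215.231) → (238.277,54.967) → (269.667,84.881).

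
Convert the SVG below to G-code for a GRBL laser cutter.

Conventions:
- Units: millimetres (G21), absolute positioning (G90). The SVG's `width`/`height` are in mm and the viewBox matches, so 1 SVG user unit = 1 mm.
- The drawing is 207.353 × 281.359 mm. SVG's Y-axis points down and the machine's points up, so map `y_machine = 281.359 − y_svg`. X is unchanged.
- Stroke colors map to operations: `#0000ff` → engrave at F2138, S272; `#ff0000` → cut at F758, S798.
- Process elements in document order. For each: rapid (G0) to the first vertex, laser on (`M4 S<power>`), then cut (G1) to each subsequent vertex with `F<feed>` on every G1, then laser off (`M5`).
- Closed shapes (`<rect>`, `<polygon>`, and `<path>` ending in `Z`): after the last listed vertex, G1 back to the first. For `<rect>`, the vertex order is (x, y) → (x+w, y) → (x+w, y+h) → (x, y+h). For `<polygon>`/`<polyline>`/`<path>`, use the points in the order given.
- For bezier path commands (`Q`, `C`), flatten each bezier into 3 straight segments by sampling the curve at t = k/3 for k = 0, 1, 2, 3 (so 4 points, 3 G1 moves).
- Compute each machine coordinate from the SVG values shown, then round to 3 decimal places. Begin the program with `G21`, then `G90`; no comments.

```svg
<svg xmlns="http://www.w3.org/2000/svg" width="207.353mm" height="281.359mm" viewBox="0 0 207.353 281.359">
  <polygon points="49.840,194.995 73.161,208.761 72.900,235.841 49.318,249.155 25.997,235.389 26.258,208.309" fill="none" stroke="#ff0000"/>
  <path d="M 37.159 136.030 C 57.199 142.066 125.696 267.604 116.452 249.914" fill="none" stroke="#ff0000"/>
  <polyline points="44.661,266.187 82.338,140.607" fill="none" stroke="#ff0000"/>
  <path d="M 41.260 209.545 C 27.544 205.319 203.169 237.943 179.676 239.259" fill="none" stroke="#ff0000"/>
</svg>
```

G21
G90
G0 X49.840 Y86.364
M4 S798
G1 X73.161 Y72.598 F758
G1 X72.900 Y45.518 F758
G1 X49.318 Y32.204 F758
G1 X25.997 Y45.970 F758
G1 X26.258 Y73.050 F758
G1 X49.840 Y86.364 F758
M5
G0 X37.159 Y145.329
M4 S798
G1 X68.677 Y109.190 F758
G1 X104.456 Y51.767 F758
G1 X116.452 Y31.445 F758
M5
G0 X44.661 Y15.172
M4 S798
G1 X82.338 Y140.752 F758
M5
G0 X41.260 Y71.814
M4 S798
G1 X76.270 Y66.281 F758
G1 X151.184 Y51.328 F758
G1 X179.676 Y42.100 F758
M5

1 u = 1 mm; y_m = 281.359 − y.

[1] `<polygon>` regular polygon, #ff0000→cut S798 F758: (49.840,86.364) → (73.161,72.598) → (72.900,45.518) → (49.318,32.204) → (25.997,45.970) → (26.258,73.050) → (49.840,86.364) (closed)

[2] `<path>` cubic bezier, #ff0000→cut S798 F758: (37.159,145.329) → (68.677,109.190) → (104.456,51.767) → (116.452,31.445)

[3] `<polyline>` line segment, #ff0000→cut S798 F758: (44.661,15.172) → (82.338,140.752)

[4] `<path>` cubic bezier, #ff0000→cut S798 F758: (41.260,71.814) → (76.270,66.281) → (151.184,51.328) → (179.676,42.100)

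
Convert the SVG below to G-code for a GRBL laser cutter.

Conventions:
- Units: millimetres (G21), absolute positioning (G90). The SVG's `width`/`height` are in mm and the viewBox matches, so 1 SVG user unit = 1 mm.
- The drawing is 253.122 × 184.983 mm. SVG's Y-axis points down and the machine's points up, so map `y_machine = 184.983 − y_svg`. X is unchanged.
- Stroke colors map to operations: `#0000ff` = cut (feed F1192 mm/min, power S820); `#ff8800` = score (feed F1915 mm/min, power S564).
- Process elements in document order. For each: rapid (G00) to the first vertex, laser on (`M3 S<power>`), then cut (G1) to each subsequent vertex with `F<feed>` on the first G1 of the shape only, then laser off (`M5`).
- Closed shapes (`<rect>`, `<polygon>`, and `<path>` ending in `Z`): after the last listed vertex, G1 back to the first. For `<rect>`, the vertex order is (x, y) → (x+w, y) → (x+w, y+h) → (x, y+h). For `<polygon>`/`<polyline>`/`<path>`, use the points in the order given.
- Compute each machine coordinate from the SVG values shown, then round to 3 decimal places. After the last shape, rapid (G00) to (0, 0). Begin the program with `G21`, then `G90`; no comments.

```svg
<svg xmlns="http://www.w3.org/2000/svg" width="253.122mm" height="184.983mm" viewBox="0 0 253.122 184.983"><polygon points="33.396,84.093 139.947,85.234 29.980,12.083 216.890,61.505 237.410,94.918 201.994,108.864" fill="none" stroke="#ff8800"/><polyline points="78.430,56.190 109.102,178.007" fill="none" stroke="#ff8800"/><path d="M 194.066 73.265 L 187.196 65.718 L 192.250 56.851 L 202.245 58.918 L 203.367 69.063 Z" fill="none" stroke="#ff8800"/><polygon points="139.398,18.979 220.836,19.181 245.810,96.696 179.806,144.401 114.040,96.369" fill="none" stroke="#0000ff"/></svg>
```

G21
G90
G00 X33.396 Y100.890
M3 S564
G1 X139.947 Y99.749 F1915
G1 X29.980 Y172.900
G1 X216.890 Y123.478
G1 X237.410 Y90.065
G1 X201.994 Y76.119
G1 X33.396 Y100.890
M5
G00 X78.430 Y128.793
M3 S564
G1 X109.102 Y6.976 F1915
M5
G00 X194.066 Y111.718
M3 S564
G1 X187.196 Y119.265 F1915
G1 X192.250 Y128.132
G1 X202.245 Y126.065
G1 X203.367 Y115.920
G1 X194.066 Y111.718
M5
G00 X139.398 Y166.004
M3 S820
G1 X220.836 Y165.802 F1192
G1 X245.810 Y88.287
G1 X179.806 Y40.582
G1 X114.040 Y88.614
G1 X139.398 Y166.004
M5
G00 X0.000 Y0.000

viewBox `0 0 253.122 184.983` with mm width/height → 1 unit = 1 mm. Flip: y_m = 184.983 − y_svg.

**Shape 1** — `<polygon>` closed polygon, stroke `#ff8800` → score (S564, F1915). Machine vertices: (33.396,100.890) → (139.947,99.749) → (29.980,172.900) → (216.890,123.478) → (237.410,90.065) → (201.994,76.119) → (33.396,100.890). Closed: final G1 returns to the first vertex.

**Shape 2** — `<polyline>` line segment, stroke `#ff8800` → score (S564, F1915). Machine vertices: (78.430,128.793) → (109.102,6.976). Open path.

**Shape 3** — `<path>` regular polygon, stroke `#ff8800` → score (S564, F1915). Machine vertices: (194.066,111.718) → (187.196,119.265) → (192.250,128.132) → (202.245,126.065) → (203.367,115.920) → (194.066,111.718). Closed: final G1 returns to the first vertex.

**Shape 4** — `<polygon>` regular polygon, stroke `#0000ff` → cut (S820, F1192). Machine vertices: (139.398,166.004) → (220.836,165.802) → (245.810,88.287) → (179.806,40.582) → (114.040,88.614) → (139.398,166.004). Closed: final G1 returns to the first vertex.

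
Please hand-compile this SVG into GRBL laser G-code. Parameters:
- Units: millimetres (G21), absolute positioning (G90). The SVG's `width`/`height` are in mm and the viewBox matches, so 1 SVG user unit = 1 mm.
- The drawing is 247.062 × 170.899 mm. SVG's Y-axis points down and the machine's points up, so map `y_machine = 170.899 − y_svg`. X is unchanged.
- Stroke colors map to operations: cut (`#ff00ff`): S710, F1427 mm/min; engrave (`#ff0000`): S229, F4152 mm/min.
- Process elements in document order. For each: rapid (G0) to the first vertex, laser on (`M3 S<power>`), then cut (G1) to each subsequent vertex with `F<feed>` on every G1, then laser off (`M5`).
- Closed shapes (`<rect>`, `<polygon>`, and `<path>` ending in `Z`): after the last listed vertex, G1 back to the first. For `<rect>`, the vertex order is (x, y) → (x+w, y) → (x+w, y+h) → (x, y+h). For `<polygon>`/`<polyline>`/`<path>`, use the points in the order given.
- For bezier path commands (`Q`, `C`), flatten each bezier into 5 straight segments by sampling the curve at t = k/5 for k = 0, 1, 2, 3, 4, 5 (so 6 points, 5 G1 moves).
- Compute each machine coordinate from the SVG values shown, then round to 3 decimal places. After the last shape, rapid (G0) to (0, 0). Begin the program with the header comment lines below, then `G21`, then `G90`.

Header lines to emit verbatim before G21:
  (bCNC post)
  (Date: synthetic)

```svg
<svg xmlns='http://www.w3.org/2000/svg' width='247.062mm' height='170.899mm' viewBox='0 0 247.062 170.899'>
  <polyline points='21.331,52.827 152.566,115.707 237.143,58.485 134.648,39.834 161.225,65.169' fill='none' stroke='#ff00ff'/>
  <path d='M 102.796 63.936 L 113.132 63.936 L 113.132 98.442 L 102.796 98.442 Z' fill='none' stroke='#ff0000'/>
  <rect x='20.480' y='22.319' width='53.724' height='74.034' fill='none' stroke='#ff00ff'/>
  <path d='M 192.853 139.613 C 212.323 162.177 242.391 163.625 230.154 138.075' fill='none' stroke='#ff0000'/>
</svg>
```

1 u = 1 mm; y_m = 170.899 − y.

[1] `<polyline>` open polyline, #ff00ff→cut S710 F1427: (21.331,118.072) → (152.566,55.192) → (237.143,112.414) → (134.648,131.065) → (161.225,105.730)

[2] `<path>` rectangle, #ff0000→engrave S229 F4152: (102.796,106.963) → (113.132,106.963) → (113.132,72.457) → (102.796,72.457) → (102.796,106.963) (closed)

[3] `<rect>` rectangle, #ff00ff→cut S710 F1427: (20.480,148.580) → (74.204,148.580) → (74.204,74.546) → (20.480,74.546) → (20.480,148.580) (closed)

[4] `<path>` cubic bezier, #ff0000→engrave S229 F4152: (192.853,31.286) → (205.384,20.329) → (217.918,14.721) → (227.918,14.747) → (232.843,20.687) → (230.154,32.824)

(bCNC post)
(Date: synthetic)
G21
G90
G0 X21.331 Y118.072
M3 S710
G1 X152.566 Y55.192 F1427
G1 X237.143 Y112.414 F1427
G1 X134.648 Y131.065 F1427
G1 X161.225 Y105.730 F1427
M5
G0 X102.796 Y106.963
M3 S229
G1 X113.132 Y106.963 F4152
G1 X113.132 Y72.457 F4152
G1 X102.796 Y72.457 F4152
G1 X102.796 Y106.963 F4152
M5
G0 X20.480 Y148.580
M3 S710
G1 X74.204 Y148.580 F1427
G1 X74.204 Y74.546 F1427
G1 X20.480 Y74.546 F1427
G1 X20.480 Y148.580 F1427
M5
G0 X192.853 Y31.286
M3 S229
G1 X205.384 Y20.329 F4152
G1 X217.918 Y14.721 F4152
G1 X227.918 Y14.747 F4152
G1 X232.843 Y20.687 F4152
G1 X230.154 Y32.824 F4152
M5
G0 X0.000 Y0.000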